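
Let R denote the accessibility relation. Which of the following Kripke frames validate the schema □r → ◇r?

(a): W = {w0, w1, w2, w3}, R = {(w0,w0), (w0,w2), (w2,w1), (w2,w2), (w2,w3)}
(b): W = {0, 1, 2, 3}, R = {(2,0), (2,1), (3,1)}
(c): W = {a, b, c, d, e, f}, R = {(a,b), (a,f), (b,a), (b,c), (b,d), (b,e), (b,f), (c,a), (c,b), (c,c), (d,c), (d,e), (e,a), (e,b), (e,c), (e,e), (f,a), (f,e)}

This is the axiom for seriality; its first-order frame correspondent is ∀x ∃y Rxy.
(a): fails — world w1 has no successor.
(b): fails — world 0 has no successor.
(c): satisfies the condition.
Valid on: (c).

(c)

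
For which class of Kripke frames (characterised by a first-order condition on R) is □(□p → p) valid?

shift-reflexivity

Suppose □(□p→p) is valid. Take Rxy and set V(p)={w : Ryw}. Then at y, □p holds; since □(□p→p) at x, □p→p at y, so p at y, i.e. Ryy.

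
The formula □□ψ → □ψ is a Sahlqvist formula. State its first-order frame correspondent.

Suppose □□ψ→□ψ is valid. Take Rxy and set V(ψ)={w : xR²w}. Then □□ψ at x, so □ψ at x, so ψ at y, i.e. ∃z(Rxz∧Rzy).

density: ∀x ∀y (Rxy → ∃z (Rxz ∧ Rzy))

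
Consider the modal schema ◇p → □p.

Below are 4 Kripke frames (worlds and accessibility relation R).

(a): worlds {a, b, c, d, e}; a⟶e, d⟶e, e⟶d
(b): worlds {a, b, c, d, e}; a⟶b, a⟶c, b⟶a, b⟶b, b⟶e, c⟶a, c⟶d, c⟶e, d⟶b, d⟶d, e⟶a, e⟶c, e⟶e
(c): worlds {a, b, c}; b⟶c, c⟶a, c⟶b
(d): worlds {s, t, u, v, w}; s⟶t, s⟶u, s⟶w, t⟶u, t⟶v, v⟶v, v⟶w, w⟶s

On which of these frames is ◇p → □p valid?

(a)

Frame correspondent (Sahlqvist): ∀x ∀y ∀z (Rxy ∧ Rxz → y = z) — i.e. partial functionality.
(a): ✓.
(b): fails — a sees both b and c.
(c): fails — c sees both a and b.
(d): fails — s sees both t and u.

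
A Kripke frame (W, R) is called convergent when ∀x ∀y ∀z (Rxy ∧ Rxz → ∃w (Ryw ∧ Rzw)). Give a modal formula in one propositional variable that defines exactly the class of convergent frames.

◇□p → □◇p

The condition is convergence. The .2 schema ◇□p → □◇p defines it.
Suppose ◇□p→□◇p is valid. Take Rxy, Rxz and set V(p)={w : Ryw}. Then □p at y so ◇□p at x, so □◇p at x, so ◇p at z, giving w with Rzw and Ryw.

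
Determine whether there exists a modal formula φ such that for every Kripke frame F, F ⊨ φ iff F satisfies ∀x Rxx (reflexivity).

The condition is reflexivity. A defining modal formula is □p → p.
Suppose □p→p is valid. At any x set V(p)={w : Rxw}. Then □p holds at x, so p holds at x, i.e. Rxx.

Yes, by □p → p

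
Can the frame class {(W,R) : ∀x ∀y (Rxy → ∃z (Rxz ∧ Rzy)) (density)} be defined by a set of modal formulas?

This is a Sahlqvist condition; the C4 axiom □□p → □p defines it.
Suppose □□p→□p is valid. Take Rxy and set V(p)={w : xR²w}. Then □□p at x, so □p at x, so p at y, i.e. ∃z(Rxz∧Rzy).

Yes — defined by □□p → □p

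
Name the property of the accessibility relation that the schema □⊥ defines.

Emptiness of R

□⊥ is valid iff no world has any successor (otherwise □⊥ fails at any world with one).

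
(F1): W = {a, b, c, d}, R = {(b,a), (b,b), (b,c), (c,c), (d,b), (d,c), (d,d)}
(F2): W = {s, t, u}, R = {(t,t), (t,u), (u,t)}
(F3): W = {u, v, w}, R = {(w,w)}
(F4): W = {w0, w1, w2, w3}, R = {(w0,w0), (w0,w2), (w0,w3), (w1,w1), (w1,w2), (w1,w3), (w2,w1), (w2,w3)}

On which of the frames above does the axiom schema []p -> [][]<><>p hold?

(F2), (F3)

The schema corresponds to a generalized confluence (Geach) condition: forall x forall z (x R^2 z -> exists w (xRw & z R^2 w)).
(F1): fails — bR²a but no w with bRw and aR²w.
(F2): holds.
(F3): holds.
(F4): fails — w0R²w3 but no w with w0Rw and w3R²w.
Valid on: (F2), (F3).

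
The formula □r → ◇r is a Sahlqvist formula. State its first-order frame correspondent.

Seriality

Suppose □r→◇r is valid. At any x set V(r)=W. Then □r at x, so ◇r at x, so x has a successor.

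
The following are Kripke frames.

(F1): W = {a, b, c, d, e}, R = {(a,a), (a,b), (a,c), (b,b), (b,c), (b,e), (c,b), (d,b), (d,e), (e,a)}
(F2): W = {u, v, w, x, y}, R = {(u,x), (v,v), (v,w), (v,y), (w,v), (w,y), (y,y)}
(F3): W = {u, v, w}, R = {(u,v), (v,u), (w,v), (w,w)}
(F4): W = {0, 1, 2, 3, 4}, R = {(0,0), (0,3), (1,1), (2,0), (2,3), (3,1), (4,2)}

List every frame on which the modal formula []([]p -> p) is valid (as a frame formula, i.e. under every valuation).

none

This is the axiom for shift-reflexivity; its first-order frame correspondent is forall x forall y (Rxy -> Ryy).
(F1): fails — Rbc but not Rcc.
(F2): fails — Rvw but not Rww.
(F3): fails — Ruv but not Rvv.
(F4): fails — R23 but not R33.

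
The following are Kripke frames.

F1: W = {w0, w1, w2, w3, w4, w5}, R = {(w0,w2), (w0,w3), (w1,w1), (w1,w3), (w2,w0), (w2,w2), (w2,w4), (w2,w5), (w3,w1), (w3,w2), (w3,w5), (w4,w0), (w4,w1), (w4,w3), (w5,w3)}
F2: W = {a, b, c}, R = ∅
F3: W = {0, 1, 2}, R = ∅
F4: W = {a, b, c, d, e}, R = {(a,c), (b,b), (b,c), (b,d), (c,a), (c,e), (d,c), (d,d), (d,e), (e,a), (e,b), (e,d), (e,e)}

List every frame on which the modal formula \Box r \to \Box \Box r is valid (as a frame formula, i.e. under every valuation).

The schema corresponds to transitivity: \forall x \forall y \forall z (Rxy \wedge Ryz \to Rxz).
F1: fails — Rw2w4 and Rw4w1 but not Rw2w1.
F2: condition met.
F3: condition met.
F4: fails — Rbc and Rce but not Rbe.
Valid on: F2, F3.

F2, F3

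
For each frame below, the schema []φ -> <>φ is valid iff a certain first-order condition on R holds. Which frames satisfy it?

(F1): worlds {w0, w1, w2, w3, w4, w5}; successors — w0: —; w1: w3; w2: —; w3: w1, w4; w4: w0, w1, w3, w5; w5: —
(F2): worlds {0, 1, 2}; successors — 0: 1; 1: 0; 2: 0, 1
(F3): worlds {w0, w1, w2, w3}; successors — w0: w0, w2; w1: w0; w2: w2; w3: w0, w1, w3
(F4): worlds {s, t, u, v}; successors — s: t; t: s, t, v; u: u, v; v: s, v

(F2), (F3), (F4)

Frame correspondent (Sahlqvist): forall x exists y Rxy — i.e. seriality.
(F1): fails — world w0 has no successor.
(F2): condition met.
(F3): condition met.
(F4): condition met.
Valid on: (F2), (F3), (F4).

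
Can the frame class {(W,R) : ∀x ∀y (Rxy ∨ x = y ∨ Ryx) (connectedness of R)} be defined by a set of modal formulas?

Any modally definable frame class is closed under disjoint unions.
Take 3 disjoint single-world reflexive frames: each is trivially connected, but their disjoint union has 3 worlds with no edge between distinct components, so it is not connected.
So no modal formula (or set of formulas) defines exactly the connected frames.

No — not modally definable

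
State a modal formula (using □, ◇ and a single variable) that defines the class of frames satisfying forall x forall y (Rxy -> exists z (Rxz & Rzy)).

This is density; the standard corresponding axiom is C4: □□ψ → □ψ.
Suppose □□ψ→□ψ is valid. Take Rxy and set V(ψ)={w : xR²w}. Then □□ψ at x, so □ψ at x, so ψ at y, i.e. ∃z(Rxz∧Rzy).

□□ψ → □ψ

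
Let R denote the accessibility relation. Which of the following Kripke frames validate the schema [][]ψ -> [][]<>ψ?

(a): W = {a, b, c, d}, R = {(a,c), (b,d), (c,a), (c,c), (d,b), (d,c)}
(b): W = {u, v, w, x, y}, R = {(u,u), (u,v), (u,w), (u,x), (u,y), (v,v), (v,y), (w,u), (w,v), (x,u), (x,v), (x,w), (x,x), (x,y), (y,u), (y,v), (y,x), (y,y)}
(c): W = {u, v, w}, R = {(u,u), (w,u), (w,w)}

(b), (c)

The schema corresponds to a generalized confluence (Geach) condition: forall x forall z (x R^2 z -> exists w (x R^2 w & zRw)).
(a): fails — bR²b but no w with bR²w and bRw.
(b): ✓.
(c): ✓.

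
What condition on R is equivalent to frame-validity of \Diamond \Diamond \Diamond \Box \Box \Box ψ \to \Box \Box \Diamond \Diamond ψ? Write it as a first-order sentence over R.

\forall x \forall y \forall z ((x R^3 y \wedge x R^2 z) \to \exists w (y R^3 w \wedge z R^2 w))

This is a Sahlqvist (Geach-type) schema ◇^3□^3ψ → □^2◇^2ψ.
First-order correspondent: \forall x \forall y \forall z ((x R^3 y \wedge x R^2 z) \to \exists w (y R^3 w \wedge z R^2 w)).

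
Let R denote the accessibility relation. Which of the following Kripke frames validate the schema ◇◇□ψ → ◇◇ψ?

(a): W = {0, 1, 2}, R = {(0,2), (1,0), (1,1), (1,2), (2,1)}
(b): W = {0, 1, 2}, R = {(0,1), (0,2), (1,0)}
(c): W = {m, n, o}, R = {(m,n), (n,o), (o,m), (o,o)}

This is the axiom for a generalized confluence (Geach) condition; its first-order frame correspondent is ∀x ∀y (xR²y → ∃w (yRw ∧ xR²w)).
(a): holds.
(b): fails — 0R²0 but no w with 0Rw and 0R²w.
(c): fails — nR²m but no w with mRw and nR²w.

(a)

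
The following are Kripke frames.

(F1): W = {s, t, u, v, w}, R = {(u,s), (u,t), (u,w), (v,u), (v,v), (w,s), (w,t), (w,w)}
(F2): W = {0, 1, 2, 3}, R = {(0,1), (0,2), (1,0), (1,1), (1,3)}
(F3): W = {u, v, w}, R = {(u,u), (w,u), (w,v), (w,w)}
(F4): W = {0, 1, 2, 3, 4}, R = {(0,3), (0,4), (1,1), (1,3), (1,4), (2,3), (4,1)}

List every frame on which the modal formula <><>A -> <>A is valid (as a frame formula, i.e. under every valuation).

Frame correspondent (Sahlqvist): forall x forall y forall z (Rxy & Ryz -> Rxz) — i.e. transitivity.
(F1): fails — Rvu and Ruw but not Rvw.
(F2): fails — R10 and R02 but not R12.
(F3): condition met.
(F4): fails — R04 and R41 but not R01.

(F3)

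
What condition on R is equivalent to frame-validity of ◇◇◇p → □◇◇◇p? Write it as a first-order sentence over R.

This is a Sahlqvist (Geach-type) schema ◇^3□^0p → □^1◇^3p.
Minimal-valuation argument: fix x; take any y with xR^3y and any z with xR^1z. Set V(p) to the set of worlds R-reachable from y in exactly 0 steps. Then □^0p holds at y, so the antecedent holds at x; validity forces ◇^3p at z, giving a w with zR^3w and yR^0w.
First-order correspondent: ∀x ∀y ∀z ((xR³y ∧ xRz) → ∃w (y = w ∧ zR³w)).

∀x ∀y ∀z ((xR³y ∧ xRz) → ∃w (y = w ∧ zR³w))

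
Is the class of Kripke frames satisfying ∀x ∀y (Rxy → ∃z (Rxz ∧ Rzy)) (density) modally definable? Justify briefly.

Definable; □□q → □q defines it

This is a Sahlqvist condition; the C4 axiom □□q → □q defines it.
Suppose □□q→□q is valid. Take Rxy and set V(q)={w : xR²w}. Then □□q at x, so □q at x, so q at y, i.e. ∃z(Rxz∧Rzy).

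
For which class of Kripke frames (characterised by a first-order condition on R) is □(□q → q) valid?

shift-reflexivity: ∀x ∀y (Rxy → Ryy)

Suppose □(□q→q) is valid. Take Rxy and set V(q)={w : Ryw}. Then at y, □q holds; since □(□q→q) at x, □q→q at y, so q at y, i.e. Ryy.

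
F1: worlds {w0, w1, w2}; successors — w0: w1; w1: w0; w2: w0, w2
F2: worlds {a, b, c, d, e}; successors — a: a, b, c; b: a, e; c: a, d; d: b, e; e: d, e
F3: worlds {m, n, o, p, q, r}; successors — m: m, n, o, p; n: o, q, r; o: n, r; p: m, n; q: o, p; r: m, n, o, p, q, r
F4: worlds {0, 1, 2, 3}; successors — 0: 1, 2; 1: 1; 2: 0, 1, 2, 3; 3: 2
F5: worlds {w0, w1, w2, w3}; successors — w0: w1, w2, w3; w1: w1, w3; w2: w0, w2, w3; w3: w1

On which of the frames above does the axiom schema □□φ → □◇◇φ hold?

The schema corresponds to a generalized confluence (Geach) condition: ∀x ∀z (xRz → ∃w (xR²w ∧ zR²w)).
F1: fails — w0Rw1 but no w with w0R²w and w1R²w.
F2: holds.
F3: holds.
F4: holds.
F5: holds.
Valid on: F2, F3, F4, F5.

F2, F3, F4, F5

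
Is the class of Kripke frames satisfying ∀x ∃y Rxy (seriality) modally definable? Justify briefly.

Definable; □r → ◇r defines it

The condition is seriality. A defining modal formula is □r → ◇r.
Suppose □r→◇r is valid. At any x set V(r)=W. Then □r at x, so ◇r at x, so x has a successor.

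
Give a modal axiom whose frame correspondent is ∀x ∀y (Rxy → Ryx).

ψ → □◇ψ

The condition is symmetry. The B schema ψ → □◇ψ defines it.
Suppose ψ→□◇ψ is valid. Take Rxy and set V(ψ)={x}. Then ψ at x, so □◇ψ at x, so ◇ψ at y, so some z with Ryz has ψ; z=x, i.e. Ryx.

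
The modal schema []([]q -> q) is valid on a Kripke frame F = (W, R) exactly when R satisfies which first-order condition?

This schema is the T□ axiom.
It corresponds to shift-reflexivity: forall x forall y (Rxy -> Ryy).

Shift-reflexivity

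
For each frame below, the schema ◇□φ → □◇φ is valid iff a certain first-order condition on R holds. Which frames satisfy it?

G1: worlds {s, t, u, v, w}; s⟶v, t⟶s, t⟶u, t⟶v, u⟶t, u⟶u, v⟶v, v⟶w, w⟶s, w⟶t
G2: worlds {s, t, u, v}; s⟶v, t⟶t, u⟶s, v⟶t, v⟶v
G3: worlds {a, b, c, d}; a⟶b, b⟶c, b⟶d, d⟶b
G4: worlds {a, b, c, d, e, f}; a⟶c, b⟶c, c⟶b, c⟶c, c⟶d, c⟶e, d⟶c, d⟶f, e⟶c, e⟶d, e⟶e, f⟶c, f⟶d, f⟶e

This is the axiom for convergence; its first-order frame correspondent is ∀x ∀y ∀z (Rxy ∧ Rxz → ∃w (Ryw ∧ Rzw)).
G1: fails — Rtv and Rtu but v and u have no common successor.
G2: condition met.
G3: fails — Rbc and Rbc but c and c have no common successor.
G4: condition met.

G2, G4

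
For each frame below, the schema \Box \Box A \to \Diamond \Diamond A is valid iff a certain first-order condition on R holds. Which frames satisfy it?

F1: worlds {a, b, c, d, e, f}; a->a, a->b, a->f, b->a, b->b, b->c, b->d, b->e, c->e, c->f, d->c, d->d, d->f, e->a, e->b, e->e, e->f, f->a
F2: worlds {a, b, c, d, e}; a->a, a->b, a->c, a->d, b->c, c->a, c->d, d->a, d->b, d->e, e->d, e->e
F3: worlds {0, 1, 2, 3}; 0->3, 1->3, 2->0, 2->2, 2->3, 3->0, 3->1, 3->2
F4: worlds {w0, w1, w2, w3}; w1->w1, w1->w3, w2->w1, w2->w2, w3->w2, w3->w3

Frame correspondent (Sahlqvist): \forall x \exists w (x R^2 w \wedge x R^2 w) — i.e. a generalized confluence (Geach) condition.
F1: ✓.
F2: ✓.
F3: ✓.
F4: fails — at w0 but no w with w0R²w and w0R²w.

F1, F2, F3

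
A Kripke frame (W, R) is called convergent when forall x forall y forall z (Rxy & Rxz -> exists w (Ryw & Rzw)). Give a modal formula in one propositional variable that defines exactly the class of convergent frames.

The condition is convergence. The .2 schema ◇□s → □◇s defines it.
Suppose ◇□s→□◇s is valid. Take Rxy, Rxz and set V(s)={w : Ryw}. Then □s at y so ◇□s at x, so □◇s at x, so ◇s at z, giving w with Rzw and Ryw.

◇□s → □◇s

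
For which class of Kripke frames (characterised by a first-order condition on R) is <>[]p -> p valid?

Replacing p by ¬p and contraposing gives the equivalent schema p → □◇p.
Suppose p→□◇p is valid. Take Rxy and set V(p)={x}. Then p at x, so □◇p at x, so ◇p at y, so some z with Ryz has p; z=x, i.e. Ryx.

symmetry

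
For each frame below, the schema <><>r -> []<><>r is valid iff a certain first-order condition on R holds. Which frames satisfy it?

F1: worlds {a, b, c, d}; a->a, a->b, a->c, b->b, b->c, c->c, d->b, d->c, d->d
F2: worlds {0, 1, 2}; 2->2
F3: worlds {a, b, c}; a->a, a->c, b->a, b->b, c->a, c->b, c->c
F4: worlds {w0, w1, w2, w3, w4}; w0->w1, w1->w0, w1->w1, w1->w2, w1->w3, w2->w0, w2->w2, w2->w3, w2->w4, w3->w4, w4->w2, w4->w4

F2, F3

The schema corresponds to a generalized confluence (Geach) condition: forall x forall y forall z ((x R^2 y & xRz) -> exists w (y = w & z R^2 w)).
F1: fails — aR²a, aRb but no w with a=w and bR²w.
F2: condition met.
F3: condition met.
F4: fails — w1R²w0, w1Rw3 but no w with w0=w and w3R²w.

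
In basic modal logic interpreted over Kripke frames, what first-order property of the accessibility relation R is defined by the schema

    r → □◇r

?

Suppose r→□◇r is valid. Take Rxy and set V(r)={x}. Then r at x, so □◇r at x, so ◇r at y, so some z with Ryz has r; z=x, i.e. Ryx.
The converse is a direct semantic check.
So the correspondent is symmetry.

symmetry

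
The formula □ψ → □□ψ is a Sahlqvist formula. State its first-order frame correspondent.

This schema is the 4 axiom.
Its frame correspondent is transitivity — ∀x ∀y ∀z (Rxy ∧ Ryz → Rxz).

transitivity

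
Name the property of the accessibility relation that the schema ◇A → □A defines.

partial functionality

This is the CD axiom.
It corresponds to partial functionality: ∀x ∀y ∀z (Rxy ∧ Rxz → y = z).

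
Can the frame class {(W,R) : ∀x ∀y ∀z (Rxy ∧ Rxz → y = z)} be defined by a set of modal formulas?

Yes, by ◇r → □r

The condition is partial functionality. A defining modal formula is ◇r → □r.
Suppose ◇r→□r is valid. Take Rxy, Rxz and set V(r)={y}. Then ◇r at x, so □r at x, so r at z, i.e. z=y.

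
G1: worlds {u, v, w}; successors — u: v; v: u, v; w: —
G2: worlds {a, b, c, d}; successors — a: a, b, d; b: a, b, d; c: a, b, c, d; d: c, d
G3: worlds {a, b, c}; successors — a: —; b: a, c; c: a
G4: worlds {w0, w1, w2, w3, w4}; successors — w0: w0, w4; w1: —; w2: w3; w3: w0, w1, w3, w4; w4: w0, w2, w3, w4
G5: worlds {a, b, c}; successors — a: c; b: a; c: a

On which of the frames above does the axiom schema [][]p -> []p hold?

G1, G2, G4

The schema corresponds to density: forall x forall y (Rxy -> exists z (Rxz & Rzy)).
G1: ✓.
G2: ✓.
G3: fails — Rca but no z with Rcz and Rza.
G4: ✓.
G5: fails — Rac but no z with Raz and Rzc.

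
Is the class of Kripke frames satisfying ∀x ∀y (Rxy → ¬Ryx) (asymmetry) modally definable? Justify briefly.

Any modally definable frame class is closed under surjective bounded morphisms.
The 3-cycle (worlds w0,w1,w2 with w0→w1→w2→w0) is asymmetric. Mapping every world to a single reflexive point • is a surjective bounded morphism, and the reflexive point is not asymmetric (R•• but asymmetry requires ¬R••).
So no modal formula (or set of formulas) defines exactly the asymmetric frames.

No — not modally definable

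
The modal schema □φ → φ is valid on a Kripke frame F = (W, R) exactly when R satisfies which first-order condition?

Suppose □φ→φ is valid. At any x set V(φ)={w : Rxw}. Then □φ holds at x, so φ holds at x, i.e. Rxx.

reflexivity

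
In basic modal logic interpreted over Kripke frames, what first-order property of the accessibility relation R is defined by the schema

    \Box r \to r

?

Suppose □r→r is valid. At any x set V(r)={w : Rxw}. Then □r holds at x, so r holds at x, i.e. Rxx.

Reflexivity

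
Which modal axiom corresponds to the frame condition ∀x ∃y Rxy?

The condition is seriality. The D schema □s → ◇s defines it.

□s → ◇s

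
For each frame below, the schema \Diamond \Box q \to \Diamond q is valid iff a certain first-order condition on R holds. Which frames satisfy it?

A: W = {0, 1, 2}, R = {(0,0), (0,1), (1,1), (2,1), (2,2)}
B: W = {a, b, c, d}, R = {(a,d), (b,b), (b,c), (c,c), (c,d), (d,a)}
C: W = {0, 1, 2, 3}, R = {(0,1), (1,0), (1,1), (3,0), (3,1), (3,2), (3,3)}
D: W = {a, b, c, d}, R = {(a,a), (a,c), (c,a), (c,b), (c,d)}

Frame correspondent (Sahlqvist): \forall x \forall y (xRy \to \exists w (yRw \wedge xRw)) — i.e. a generalized confluence (Geach) condition.
A: condition met.
B: fails — aRd but no w with dRw and aRw.
C: fails — 3R2 but no w with 2Rw and 3Rw.
D: fails — cRb but no w with bRw and cRw.
Valid on: A.

A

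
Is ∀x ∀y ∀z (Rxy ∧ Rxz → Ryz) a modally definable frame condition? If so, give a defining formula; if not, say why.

Yes, by ◇p → □◇p

This is a Sahlqvist condition; the 5 axiom ◇p → □◇p defines it.
Suppose ◇p→□◇p is valid. Take Rxy, Rxz and set V(p)={y}. Then ◇p at x, so □◇p at x, so ◇p at z, so some w with Rzw has p; w=y, i.e. Rzy. By symmetry of the argument, Ryz.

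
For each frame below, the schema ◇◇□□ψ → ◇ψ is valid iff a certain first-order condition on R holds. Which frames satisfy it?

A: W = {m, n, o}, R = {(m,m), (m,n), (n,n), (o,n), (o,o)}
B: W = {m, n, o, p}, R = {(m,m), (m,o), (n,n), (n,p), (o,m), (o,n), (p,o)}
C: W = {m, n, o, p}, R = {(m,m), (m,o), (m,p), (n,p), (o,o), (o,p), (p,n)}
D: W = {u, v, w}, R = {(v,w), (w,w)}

This is the axiom for a generalized confluence (Geach) condition; its first-order frame correspondent is ∀x ∀y (xR²y → ∃w (yR²w ∧ xRw)).
A: holds.
B: holds.
C: fails — mR²n but no w with nR²w and mRw.
D: holds.
Valid on: A, B, D.

A, B, D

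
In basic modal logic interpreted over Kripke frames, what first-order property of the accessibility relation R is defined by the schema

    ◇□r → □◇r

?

Suppose ◇□r→□◇r is valid. Take Rxy, Rxz and set V(r)={w : Ryw}. Then □r at y so ◇□r at x, so □◇r at x, so ◇r at z, giving w with Rzw and Ryw.
Conversely, on a frame with convergence the schema holds at every world under every valuation.
Frame condition: ∀x ∀y ∀z (Rxy ∧ Rxz → ∃w (Ryw ∧ Rzw)).

convergence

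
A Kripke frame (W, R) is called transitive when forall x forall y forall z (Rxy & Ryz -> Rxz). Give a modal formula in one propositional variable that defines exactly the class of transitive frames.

This is transitivity; the standard corresponding axiom is 4: □r → □□r.
Suppose □r→□□r is valid. Take Rxy, Ryz and set V(r)={w : Rxw}. Then □r at x, so □□r at x, so □r at y, so r at z, i.e. Rxz.

□r → □□r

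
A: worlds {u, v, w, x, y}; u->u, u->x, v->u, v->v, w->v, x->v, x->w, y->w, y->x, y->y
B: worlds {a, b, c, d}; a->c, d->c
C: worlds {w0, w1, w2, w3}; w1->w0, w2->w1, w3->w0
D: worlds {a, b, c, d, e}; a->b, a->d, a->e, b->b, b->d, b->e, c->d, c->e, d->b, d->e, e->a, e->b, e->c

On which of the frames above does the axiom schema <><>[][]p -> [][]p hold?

The schema corresponds to a generalized confluence (Geach) condition: forall x forall y forall z ((x R^2 y & x R^2 z) -> exists w (y R^2 w & z = w)).
A: fails — uR²v, uR²w but no t with vR²t and w=t.
B: holds.
C: fails — w2R²w0, w2R²w0 but no w with w0R²w and w0=w.
D: fails — aR²c, aR²d but no w with cR²w and d=w.
Valid on: B.

B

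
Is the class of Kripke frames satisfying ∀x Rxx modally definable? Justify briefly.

Definable; □r → r defines it

This is a Sahlqvist condition; the T axiom □r → r defines it.
Suppose □r→r is valid. At any x set V(r)={w : Rxw}. Then □r holds at x, so r holds at x, i.e. Rxx.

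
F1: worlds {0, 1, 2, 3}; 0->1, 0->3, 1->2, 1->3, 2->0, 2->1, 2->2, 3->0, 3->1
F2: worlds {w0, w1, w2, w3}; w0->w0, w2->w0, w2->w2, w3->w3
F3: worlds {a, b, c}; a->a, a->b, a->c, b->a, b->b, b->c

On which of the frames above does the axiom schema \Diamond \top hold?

This is the axiom for seriality; its first-order frame correspondent is \forall x \exists y Rxy.
F1: condition met.
F2: fails — world w1 has no successor.
F3: fails — world c has no successor.
Valid on: F1.

F1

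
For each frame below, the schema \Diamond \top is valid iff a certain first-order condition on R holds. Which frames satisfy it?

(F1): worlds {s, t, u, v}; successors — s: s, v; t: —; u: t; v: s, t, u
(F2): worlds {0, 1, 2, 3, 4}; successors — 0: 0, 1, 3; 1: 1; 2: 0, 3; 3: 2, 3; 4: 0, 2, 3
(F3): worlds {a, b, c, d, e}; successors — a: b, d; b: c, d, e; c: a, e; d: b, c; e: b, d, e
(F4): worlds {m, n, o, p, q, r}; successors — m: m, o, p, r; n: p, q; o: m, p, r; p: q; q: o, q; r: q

(F2), (F3), (F4)

The schema corresponds to seriality: \forall x \exists y Rxy.
(F1): fails — world t has no successor.
(F2): condition met.
(F3): condition met.
(F4): condition met.
Valid on: (F2), (F3), (F4).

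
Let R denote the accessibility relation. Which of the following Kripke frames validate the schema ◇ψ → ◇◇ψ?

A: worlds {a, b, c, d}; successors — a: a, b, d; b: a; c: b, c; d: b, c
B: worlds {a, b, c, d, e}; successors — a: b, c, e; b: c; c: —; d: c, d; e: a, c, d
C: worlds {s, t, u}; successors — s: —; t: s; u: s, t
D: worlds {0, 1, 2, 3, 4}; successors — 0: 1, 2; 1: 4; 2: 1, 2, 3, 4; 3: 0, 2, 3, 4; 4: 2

A

Frame correspondent (Sahlqvist): ∀x ∀y (xRy → ∃w (y = w ∧ xR²w)) — i.e. a generalized confluence (Geach) condition.
A: condition met.
B: fails — aRb but no w with b=w and aR²w.
C: fails — tRs but no w with s=w and tR²w.
D: fails — 1R4 but no w with 4=w and 1R²w.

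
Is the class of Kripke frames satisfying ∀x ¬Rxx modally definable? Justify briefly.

Modal frame validity is preserved under surjective bounded morphisms.
The 3-cycle (worlds s,t,u with s→t→u→s) is irreflexive, and the map sending every world to a single reflexive point • is a surjective bounded morphism (forth: every edge maps to (•,•); back: every world has a successor). So any modal formula valid on the 3-cycle is also valid on the reflexive point, which is not irreflexive.
Hence irreflexivity is not modally definable.

Not modally definable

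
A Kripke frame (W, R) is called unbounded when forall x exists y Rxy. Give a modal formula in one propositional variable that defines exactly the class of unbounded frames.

A defining formula is □p → ◇p (the D axiom).
Suppose □p→◇p is valid. At any x set V(p)=W. Then □p at x, so ◇p at x, so x has a successor.

□p → ◇p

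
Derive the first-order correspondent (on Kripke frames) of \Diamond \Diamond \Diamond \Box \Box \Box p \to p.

\forall x \forall y (x R^3 y \to \exists w (y R^3 w \wedge x = w))

This is a Sahlqvist (Geach-type) schema ◇^3□^3p → □^0◇^0p.
Minimal-valuation argument: fix x; take any y with xR^3y and any z with xR^0z. Set V(p) to the set of worlds R-reachable from y in exactly 3 steps. Then □^3p holds at y, so the antecedent holds at x; validity forces ◇^0p at z, giving a w with zR^0w and yR^3w.
First-order correspondent: \forall x \forall y (x R^3 y \to \exists w (y R^3 w \wedge x = w)).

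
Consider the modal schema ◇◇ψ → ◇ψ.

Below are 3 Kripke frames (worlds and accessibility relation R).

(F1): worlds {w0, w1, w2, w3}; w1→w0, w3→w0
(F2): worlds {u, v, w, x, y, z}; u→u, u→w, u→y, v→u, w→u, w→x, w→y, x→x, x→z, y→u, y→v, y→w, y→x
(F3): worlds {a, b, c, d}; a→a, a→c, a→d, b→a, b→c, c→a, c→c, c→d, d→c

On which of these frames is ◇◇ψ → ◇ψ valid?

The schema corresponds to transitivity: ∀x ∀y ∀z (Rxy ∧ Ryz → Rxz).
(F1): ✓.
(F2): fails — Ryx and Rxz but not Ryz.
(F3): fails — Rbc and Rcd but not Rbd.
Valid on: (F1).

(F1)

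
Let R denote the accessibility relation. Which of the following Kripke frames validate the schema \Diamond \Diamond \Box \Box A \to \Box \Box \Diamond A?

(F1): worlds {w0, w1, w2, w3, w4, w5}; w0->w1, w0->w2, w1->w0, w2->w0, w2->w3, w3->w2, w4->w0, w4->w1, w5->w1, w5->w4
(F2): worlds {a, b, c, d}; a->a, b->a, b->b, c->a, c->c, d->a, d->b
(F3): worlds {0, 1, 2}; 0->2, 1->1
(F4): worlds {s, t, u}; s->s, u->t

(F2), (F3), (F4)

Frame correspondent (Sahlqvist): \forall x \forall y \forall z ((x R^2 y \wedge x R^2 z) \to \exists w (y R^2 w \wedge zRw)) — i.e. a generalized confluence (Geach) condition.
(F1): fails — w0R²w0, w0R²w0 but no w with w0R²w and w0Rw.
(F2): holds.
(F3): holds.
(F4): holds.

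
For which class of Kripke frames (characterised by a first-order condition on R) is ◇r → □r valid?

This schema is the CD axiom.
Its frame correspondent is partial functionality — ∀x ∀y ∀z (Rxy ∧ Rxz → y = z).

Partial functionality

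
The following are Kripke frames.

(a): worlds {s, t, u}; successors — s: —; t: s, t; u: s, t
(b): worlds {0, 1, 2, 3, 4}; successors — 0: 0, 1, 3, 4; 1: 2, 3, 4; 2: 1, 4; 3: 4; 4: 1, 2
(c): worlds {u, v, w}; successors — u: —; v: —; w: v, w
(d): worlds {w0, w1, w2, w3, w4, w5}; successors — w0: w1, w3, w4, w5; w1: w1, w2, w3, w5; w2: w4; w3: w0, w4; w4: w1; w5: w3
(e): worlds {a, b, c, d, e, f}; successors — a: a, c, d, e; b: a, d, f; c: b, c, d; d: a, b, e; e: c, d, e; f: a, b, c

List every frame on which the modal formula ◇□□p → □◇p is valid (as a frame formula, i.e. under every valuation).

Frame correspondent (Sahlqvist): ∀x ∀y ∀z ((xRy ∧ xRz) → ∃w (yR²w ∧ zRw)) — i.e. a generalized confluence (Geach) condition.
(a): fails — tRs, tRs but no w with sR²w and sRw.
(b): fails — 0R3, 0R3 but no w with 3R²w and 3Rw.
(c): fails — wRv, wRv but no t with vR²t and vRt.
(d): fails — w0Rw4, w0Rw3 but no w with w4R²w and w3Rw.
(e): condition met.
Valid on: (e).

(e)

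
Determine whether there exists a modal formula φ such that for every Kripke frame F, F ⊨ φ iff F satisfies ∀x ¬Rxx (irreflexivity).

No

Modal frame validity is preserved under surjective bounded morphisms.
The 3-cycle (worlds 0,1,2 with 0→1→2→0) is irreflexive, and the map sending every world to a single reflexive point • is a surjective bounded morphism (forth: every edge maps to (•,•); back: every world has a successor). So any modal formula valid on the 3-cycle is also valid on the reflexive point, which is not irreflexive.
So the class is not modally definable.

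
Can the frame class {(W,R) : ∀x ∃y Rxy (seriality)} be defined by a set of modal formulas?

This is a Sahlqvist condition; the D axiom □q → ◇q defines it.
Suppose □q→◇q is valid. At any x set V(q)=W. Then □q at x, so ◇q at x, so x has a successor.

Yes, by □q → ◇q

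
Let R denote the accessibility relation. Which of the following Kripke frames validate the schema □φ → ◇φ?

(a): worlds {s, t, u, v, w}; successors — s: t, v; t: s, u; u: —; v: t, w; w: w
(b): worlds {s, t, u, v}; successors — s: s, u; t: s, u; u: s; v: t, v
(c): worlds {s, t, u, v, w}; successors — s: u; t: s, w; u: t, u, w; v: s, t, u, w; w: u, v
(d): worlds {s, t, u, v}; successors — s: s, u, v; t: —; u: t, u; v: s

Frame correspondent (Sahlqvist): ∀x ∃y Rxy — i.e. seriality.
(a): fails — world u has no successor.
(b): holds.
(c): holds.
(d): fails — world t has no successor.

(b), (c)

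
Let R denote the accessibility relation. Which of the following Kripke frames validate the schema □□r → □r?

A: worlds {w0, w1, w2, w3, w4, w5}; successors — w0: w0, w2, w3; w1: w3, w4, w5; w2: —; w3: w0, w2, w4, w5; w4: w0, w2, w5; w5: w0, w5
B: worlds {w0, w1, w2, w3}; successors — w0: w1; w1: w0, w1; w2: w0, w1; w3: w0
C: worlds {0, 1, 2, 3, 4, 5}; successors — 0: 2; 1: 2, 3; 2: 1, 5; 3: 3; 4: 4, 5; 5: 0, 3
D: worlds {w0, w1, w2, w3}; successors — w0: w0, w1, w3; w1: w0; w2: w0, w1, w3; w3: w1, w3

D

This is the axiom for density; its first-order frame correspondent is ∀x ∀y (Rxy → ∃z (Rxz ∧ Rzy)).
A: fails — Rw1w3 but no z with Rw1z and Rzw3.
B: fails — Rw3w0 but no z with Rw3z and Rzw0.
C: fails — R02 but no z with R0z and Rz2.
D: holds.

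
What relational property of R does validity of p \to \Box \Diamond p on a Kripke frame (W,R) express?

symmetry

Suppose p→□◇p is valid. Take Rxy and set V(p)={x}. Then p at x, so □◇p at x, so ◇p at y, so some z with Ryz has p; z=x, i.e. Ryx.
Conversely, any frame satisfying \forall x \forall y (Rxy \to Ryx) validates the schema.
So the correspondent is symmetry.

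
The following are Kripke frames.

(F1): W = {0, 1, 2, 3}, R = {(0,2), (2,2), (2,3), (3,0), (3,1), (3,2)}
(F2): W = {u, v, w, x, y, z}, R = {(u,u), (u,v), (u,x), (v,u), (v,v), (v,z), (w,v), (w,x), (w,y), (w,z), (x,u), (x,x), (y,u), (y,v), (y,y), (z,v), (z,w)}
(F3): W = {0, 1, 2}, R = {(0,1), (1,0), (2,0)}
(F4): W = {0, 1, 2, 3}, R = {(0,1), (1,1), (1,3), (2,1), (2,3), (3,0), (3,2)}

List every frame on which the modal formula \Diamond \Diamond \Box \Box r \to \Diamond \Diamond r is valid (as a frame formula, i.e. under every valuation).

(F2), (F3), (F4)

Frame correspondent (Sahlqvist): \forall x \forall y (x R^2 y \to \exists w (y R^2 w \wedge x R^2 w)) — i.e. a generalized confluence (Geach) condition.
(F1): fails — 2R²1 but no w with 1R²w and 2R²w.
(F2): satisfies the condition.
(F3): satisfies the condition.
(F4): satisfies the condition.
Valid on: (F2), (F3), (F4).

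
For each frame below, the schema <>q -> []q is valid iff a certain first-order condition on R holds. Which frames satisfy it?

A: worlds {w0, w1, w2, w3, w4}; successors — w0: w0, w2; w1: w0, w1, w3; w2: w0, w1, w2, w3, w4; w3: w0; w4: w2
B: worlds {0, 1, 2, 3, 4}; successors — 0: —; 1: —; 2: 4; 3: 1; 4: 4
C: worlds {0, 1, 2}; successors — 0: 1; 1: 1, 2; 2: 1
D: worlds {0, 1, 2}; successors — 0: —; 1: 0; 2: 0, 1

This is the axiom for partial functionality; its first-order frame correspondent is forall x forall y forall z (Rxy & Rxz -> y = z).
A: fails — w0 sees both w0 and w2.
B: ✓.
C: fails — 1 sees both 1 and 2.
D: fails — 2 sees both 0 and 1.
Valid on: B.

B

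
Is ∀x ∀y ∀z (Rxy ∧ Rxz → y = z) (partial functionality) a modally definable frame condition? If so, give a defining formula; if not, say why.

Yes — defined by ◇p → □p

The condition is partial functionality. A defining modal formula is ◇p → □p.
Suppose ◇p→□p is valid. Take Rxy, Rxz and set V(p)={y}. Then ◇p at x, so □p at x, so p at z, i.e. z=y.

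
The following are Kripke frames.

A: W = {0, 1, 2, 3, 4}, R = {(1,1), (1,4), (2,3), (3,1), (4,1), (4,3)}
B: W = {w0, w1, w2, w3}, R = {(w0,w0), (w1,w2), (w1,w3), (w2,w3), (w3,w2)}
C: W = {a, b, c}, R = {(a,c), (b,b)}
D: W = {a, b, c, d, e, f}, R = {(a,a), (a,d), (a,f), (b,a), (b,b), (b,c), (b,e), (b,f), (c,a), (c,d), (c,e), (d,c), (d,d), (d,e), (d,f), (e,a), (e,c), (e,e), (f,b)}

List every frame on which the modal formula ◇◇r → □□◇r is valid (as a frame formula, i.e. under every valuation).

Frame correspondent (Sahlqvist): ∀x ∀y ∀z ((xR²y ∧ xR²z) → ∃w (y = w ∧ zRw)) — i.e. a generalized confluence (Geach) condition.
A: fails — 1R²3, 1R²1 but no w with 3=w and 1Rw.
B: fails — w1R²w2, w1R²w2 but no w with w2=w and w2Rw.
C: satisfies the condition.
D: fails — aR²a, aR²d but no w with a=w and dRw.

C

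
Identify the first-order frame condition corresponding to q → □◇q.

This schema is the B axiom.
Its frame correspondent is symmetry — ∀x ∀y (Rxy → Ryx).

Symmetry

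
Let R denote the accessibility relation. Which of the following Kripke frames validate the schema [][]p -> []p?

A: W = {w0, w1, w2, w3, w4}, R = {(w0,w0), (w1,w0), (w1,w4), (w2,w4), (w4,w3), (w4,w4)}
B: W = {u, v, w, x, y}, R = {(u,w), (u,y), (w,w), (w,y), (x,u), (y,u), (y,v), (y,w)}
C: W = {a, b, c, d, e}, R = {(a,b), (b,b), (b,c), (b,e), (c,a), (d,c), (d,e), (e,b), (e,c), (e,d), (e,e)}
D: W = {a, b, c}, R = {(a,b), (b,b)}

A, D

This is the axiom for density; its first-order frame correspondent is forall x forall y (Rxy -> exists z (Rxz & Rzy)).
A: satisfies the condition.
B: fails — Rxu but no z with Rxz and Rzu.
C: fails — Rca but no z with Rcz and Rza.
D: satisfies the condition.
Valid on: A, D.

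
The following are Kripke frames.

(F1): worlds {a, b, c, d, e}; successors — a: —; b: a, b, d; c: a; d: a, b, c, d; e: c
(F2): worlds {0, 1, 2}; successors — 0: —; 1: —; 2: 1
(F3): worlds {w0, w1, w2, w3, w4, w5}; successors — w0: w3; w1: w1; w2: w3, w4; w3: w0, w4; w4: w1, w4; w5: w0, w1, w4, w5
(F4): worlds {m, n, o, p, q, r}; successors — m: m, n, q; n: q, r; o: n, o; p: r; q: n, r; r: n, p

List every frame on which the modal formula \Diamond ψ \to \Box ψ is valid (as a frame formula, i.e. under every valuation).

Frame correspondent (Sahlqvist): \forall x \forall y \forall z (Rxy \wedge Rxz \to y = z) — i.e. partial functionality.
(F1): fails — b sees both a and b.
(F2): condition met.
(F3): fails — w2 sees both w3 and w4.
(F4): fails — m sees both m and n.
Valid on: (F2).

(F2)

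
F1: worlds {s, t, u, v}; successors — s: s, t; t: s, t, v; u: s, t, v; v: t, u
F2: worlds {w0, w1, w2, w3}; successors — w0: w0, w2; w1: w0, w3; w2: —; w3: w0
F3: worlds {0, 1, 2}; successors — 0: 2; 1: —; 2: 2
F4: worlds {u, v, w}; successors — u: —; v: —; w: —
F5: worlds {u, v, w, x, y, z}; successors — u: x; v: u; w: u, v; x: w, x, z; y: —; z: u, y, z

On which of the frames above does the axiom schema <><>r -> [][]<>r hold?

The schema corresponds to a generalized confluence (Geach) condition: forall x forall y forall z ((x R^2 y & x R^2 z) -> exists w (y = w & zRw)).
F1: fails — sR²s, sR²v but no w with s=w and vRw.
F2: fails — w0R²w0, w0R²w2 but no w with w0=w and w2Rw.
F3: ✓.
F4: ✓.
F5: fails — uR²w, uR²w but no t with w=t and wRt.
Valid on: F3, F4.

F3, F4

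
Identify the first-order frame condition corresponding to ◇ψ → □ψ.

Suppose ◇ψ→□ψ is valid. Take Rxy, Rxz and set V(ψ)={y}. Then ◇ψ at x, so □ψ at x, so ψ at z, i.e. z=y.
Conversely, any frame satisfying ∀x ∀y ∀z (Rxy ∧ Rxz → y = z) validates the schema.
Frame condition: ∀x ∀y ∀z (Rxy ∧ Rxz → y = z).

partial functionality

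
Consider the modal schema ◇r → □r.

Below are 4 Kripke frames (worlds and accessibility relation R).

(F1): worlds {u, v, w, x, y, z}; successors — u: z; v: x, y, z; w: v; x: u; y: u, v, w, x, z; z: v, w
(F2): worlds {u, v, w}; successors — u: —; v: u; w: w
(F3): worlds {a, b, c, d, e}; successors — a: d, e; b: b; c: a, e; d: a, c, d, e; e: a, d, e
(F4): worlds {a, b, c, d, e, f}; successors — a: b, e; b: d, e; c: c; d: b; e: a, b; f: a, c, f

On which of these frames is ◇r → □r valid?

(F2)

This is the axiom for partial functionality; its first-order frame correspondent is ∀x ∀y ∀z (Rxy ∧ Rxz → y = z).
(F1): fails — v sees both x and y.
(F2): satisfies the condition.
(F3): fails — a sees both d and e.
(F4): fails — a sees both b and e.
Valid on: (F2).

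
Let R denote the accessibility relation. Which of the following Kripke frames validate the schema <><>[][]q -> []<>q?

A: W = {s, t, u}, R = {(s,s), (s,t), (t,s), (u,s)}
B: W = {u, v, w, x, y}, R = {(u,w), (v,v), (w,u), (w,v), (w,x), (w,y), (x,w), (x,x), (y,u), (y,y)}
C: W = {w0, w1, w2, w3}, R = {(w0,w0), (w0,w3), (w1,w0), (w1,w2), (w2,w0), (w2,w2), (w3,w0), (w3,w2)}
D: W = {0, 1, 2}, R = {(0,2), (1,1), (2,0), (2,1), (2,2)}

This is the axiom for a generalized confluence (Geach) condition; its first-order frame correspondent is forall x forall y forall z ((x R^2 y & xRz) -> exists w (y R^2 w & zRw)).
A: satisfies the condition.
B: fails — wR²u, wRu but no t with uR²t and uRt.
C: satisfies the condition.
D: fails — 2R²1, 2R0 but no w with 1R²w and 0Rw.
Valid on: A, C.

A, C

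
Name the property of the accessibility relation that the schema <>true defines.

This is a form of the D axiom.
It corresponds to seriality: forall x exists y Rxy.

seriality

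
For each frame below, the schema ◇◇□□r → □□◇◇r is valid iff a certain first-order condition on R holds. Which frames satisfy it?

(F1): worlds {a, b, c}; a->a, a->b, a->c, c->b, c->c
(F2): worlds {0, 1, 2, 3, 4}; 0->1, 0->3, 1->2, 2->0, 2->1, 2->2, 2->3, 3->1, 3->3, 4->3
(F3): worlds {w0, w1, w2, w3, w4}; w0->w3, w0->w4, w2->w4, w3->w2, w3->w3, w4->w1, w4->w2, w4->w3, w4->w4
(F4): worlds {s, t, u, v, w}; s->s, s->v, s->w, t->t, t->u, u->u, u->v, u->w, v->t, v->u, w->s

The schema corresponds to a generalized confluence (Geach) condition: ∀x ∀y ∀z ((xR²y ∧ xR²z) → ∃w (yR²w ∧ zR²w)).
(F1): fails — aR²a, aR²b but no w with aR²w and bR²w.
(F2): satisfies the condition.
(F3): fails — w0R²w1, w0R²w1 but no w with w1R²w and w1R²w.
(F4): satisfies the condition.
Valid on: (F2), (F4).

(F2), (F4)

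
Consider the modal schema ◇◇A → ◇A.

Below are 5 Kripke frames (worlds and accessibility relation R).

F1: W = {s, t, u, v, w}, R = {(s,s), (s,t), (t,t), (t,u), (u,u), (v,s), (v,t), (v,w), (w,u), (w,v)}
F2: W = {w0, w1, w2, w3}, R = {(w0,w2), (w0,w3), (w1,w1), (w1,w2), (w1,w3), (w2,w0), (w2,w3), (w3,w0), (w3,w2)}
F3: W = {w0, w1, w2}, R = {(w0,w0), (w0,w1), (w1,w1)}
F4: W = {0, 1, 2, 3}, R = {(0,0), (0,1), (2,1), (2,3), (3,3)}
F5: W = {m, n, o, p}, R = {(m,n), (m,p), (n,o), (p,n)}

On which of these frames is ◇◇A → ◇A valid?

This is the axiom for transitivity; its first-order frame correspondent is ∀x ∀y ∀z (Rxy ∧ Ryz → Rxz).
F1: fails — Rvw and Rwu but not Rvu.
F2: fails — Rw1w2 and Rw2w0 but not Rw1w0.
F3: condition met.
F4: condition met.
F5: fails — Rpn and Rno but not Rpo.

F3, F4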